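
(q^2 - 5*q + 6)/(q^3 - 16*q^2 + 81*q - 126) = (q - 2)/(q^2 - 13*q + 42)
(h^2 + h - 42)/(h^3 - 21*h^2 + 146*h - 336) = (h + 7)/(h^2 - 15*h + 56)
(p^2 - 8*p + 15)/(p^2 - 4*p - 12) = (-p^2 + 8*p - 15)/(-p^2 + 4*p + 12)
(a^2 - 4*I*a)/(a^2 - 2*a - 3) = a*(-a + 4*I)/(-a^2 + 2*a + 3)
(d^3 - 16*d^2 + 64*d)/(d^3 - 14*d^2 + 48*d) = (d - 8)/(d - 6)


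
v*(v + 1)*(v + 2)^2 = v^4 + 5*v^3 + 8*v^2 + 4*v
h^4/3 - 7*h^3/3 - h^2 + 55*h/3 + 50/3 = (h/3 + 1/3)*(h - 5)^2*(h + 2)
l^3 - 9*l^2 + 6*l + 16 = (l - 8)*(l - 2)*(l + 1)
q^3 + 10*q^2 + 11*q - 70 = (q - 2)*(q + 5)*(q + 7)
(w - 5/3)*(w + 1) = w^2 - 2*w/3 - 5/3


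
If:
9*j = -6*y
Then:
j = -2*y/3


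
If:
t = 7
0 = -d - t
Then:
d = -7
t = 7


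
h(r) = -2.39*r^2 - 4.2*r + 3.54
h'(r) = -4.78*r - 4.2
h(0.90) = -2.18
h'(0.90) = -8.50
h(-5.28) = -40.91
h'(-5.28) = 21.04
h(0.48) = 0.97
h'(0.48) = -6.49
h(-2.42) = -0.29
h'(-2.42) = 7.37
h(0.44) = 1.23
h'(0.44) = -6.30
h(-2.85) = -3.90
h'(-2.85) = 9.42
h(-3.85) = -15.72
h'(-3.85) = 14.20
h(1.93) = -13.47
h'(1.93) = -13.43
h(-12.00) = -290.22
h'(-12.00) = 53.16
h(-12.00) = -290.22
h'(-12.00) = 53.16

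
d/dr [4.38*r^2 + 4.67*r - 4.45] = 8.76*r + 4.67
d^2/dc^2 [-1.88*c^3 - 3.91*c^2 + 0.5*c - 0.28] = -11.28*c - 7.82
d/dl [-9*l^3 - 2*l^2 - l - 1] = -27*l^2 - 4*l - 1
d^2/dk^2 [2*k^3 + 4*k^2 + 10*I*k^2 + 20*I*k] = 12*k + 8 + 20*I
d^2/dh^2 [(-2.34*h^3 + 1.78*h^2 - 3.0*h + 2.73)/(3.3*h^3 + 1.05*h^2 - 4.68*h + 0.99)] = (5.6843418860808e-14*h^7 + 54.9846*h^6 - 412.85376*h^5 + 551.06568*h^4 - 109.485972*h^3 - 63.353502*h^2 - 129.054384*h + 89.60139)/(35.937*h^9 + 34.3035*h^8 - 141.98085*h^7 - 63.796275*h^6 + 221.93676*h^5 - 19.470375*h^4 - 121.989402*h^3 + 68.137443*h^2 - 13.760604*h + 0.970299)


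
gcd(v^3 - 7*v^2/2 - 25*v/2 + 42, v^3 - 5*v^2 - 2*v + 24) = v^2 - 7*v + 12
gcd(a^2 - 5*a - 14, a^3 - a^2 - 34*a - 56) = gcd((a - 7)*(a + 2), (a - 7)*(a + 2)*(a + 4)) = a^2 - 5*a - 14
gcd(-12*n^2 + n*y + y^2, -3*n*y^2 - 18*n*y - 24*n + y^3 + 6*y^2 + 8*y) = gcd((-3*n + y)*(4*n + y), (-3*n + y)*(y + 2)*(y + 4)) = -3*n + y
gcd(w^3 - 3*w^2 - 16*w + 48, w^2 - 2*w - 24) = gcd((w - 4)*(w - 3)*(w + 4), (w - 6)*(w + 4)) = w + 4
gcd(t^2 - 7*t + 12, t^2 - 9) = t - 3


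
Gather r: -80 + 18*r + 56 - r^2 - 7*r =-r^2 + 11*r - 24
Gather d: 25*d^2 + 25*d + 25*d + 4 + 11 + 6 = 25*d^2 + 50*d + 21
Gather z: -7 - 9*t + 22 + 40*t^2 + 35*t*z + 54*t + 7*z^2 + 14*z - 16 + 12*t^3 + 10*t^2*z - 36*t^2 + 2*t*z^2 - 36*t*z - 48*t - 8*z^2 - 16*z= 12*t^3 + 4*t^2 - 3*t + z^2*(2*t - 1) + z*(10*t^2 - t - 2) - 1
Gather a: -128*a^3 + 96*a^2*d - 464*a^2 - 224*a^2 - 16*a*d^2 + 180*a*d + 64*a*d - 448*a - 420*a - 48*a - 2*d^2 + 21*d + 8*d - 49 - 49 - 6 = -128*a^3 + a^2*(96*d - 688) + a*(-16*d^2 + 244*d - 916) - 2*d^2 + 29*d - 104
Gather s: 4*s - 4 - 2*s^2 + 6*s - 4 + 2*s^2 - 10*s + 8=0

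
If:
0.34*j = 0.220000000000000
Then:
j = 0.65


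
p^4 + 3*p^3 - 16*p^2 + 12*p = p*(p - 2)*(p - 1)*(p + 6)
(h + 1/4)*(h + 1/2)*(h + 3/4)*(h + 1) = h^4 + 5*h^3/2 + 35*h^2/16 + 25*h/32 + 3/32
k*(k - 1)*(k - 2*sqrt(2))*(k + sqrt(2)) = k^4 - sqrt(2)*k^3 - k^3 - 4*k^2 + sqrt(2)*k^2 + 4*k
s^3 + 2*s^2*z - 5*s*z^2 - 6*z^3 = (s - 2*z)*(s + z)*(s + 3*z)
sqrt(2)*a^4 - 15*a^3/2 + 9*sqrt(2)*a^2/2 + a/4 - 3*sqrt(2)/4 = (a - 3*sqrt(2))*(a - sqrt(2)/2)^2*(sqrt(2)*a + 1/2)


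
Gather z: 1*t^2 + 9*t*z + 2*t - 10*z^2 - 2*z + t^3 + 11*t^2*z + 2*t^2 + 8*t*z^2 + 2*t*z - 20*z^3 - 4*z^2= t^3 + 3*t^2 + 2*t - 20*z^3 + z^2*(8*t - 14) + z*(11*t^2 + 11*t - 2)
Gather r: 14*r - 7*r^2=-7*r^2 + 14*r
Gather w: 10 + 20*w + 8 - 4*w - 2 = 16*w + 16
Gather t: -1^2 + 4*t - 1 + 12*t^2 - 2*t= 12*t^2 + 2*t - 2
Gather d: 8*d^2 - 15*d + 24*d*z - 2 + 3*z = 8*d^2 + d*(24*z - 15) + 3*z - 2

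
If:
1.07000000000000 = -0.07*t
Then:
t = -15.29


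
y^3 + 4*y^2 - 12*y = y*(y - 2)*(y + 6)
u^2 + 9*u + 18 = (u + 3)*(u + 6)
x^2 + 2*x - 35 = (x - 5)*(x + 7)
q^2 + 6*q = q*(q + 6)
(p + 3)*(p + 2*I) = p^2 + 3*p + 2*I*p + 6*I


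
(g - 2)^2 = g^2 - 4*g + 4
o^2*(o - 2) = o^3 - 2*o^2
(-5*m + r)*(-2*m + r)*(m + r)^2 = 10*m^4 + 13*m^3*r - 3*m^2*r^2 - 5*m*r^3 + r^4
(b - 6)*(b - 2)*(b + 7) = b^3 - b^2 - 44*b + 84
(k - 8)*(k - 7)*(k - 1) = k^3 - 16*k^2 + 71*k - 56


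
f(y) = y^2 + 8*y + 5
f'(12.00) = 32.00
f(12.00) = 245.00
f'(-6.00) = -4.00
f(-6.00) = -7.00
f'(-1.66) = 4.68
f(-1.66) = -5.52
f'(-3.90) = 0.20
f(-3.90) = -10.99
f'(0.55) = 9.10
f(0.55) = 9.70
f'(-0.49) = 7.02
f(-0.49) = 1.32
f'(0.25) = 8.50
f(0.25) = 7.06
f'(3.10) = 14.20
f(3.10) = 39.41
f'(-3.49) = 1.02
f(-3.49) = -10.74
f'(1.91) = 11.82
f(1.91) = 23.93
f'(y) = 2*y + 8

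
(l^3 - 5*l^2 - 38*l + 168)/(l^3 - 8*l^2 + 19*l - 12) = (l^2 - l - 42)/(l^2 - 4*l + 3)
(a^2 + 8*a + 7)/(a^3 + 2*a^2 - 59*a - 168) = (a + 1)/(a^2 - 5*a - 24)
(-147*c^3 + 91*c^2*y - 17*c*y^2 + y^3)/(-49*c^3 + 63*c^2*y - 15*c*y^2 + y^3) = (-3*c + y)/(-c + y)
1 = 1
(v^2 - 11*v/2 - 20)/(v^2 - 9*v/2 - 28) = (2*v + 5)/(2*v + 7)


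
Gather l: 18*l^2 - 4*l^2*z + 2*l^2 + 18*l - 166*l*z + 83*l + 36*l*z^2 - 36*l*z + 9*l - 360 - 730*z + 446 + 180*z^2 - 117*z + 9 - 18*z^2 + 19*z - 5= l^2*(20 - 4*z) + l*(36*z^2 - 202*z + 110) + 162*z^2 - 828*z + 90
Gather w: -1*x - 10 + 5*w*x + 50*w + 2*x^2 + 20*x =w*(5*x + 50) + 2*x^2 + 19*x - 10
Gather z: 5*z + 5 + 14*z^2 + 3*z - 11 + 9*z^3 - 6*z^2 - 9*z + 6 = 9*z^3 + 8*z^2 - z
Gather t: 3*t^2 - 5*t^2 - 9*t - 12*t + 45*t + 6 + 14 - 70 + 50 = -2*t^2 + 24*t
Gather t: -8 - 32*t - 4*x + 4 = -32*t - 4*x - 4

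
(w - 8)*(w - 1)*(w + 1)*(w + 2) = w^4 - 6*w^3 - 17*w^2 + 6*w + 16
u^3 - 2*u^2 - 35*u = u*(u - 7)*(u + 5)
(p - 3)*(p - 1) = p^2 - 4*p + 3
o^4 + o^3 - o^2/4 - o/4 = o*(o - 1/2)*(o + 1/2)*(o + 1)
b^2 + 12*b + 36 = (b + 6)^2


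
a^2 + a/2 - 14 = (a - 7/2)*(a + 4)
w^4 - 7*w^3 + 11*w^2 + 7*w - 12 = (w - 4)*(w - 3)*(w - 1)*(w + 1)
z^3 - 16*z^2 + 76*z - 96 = (z - 8)*(z - 6)*(z - 2)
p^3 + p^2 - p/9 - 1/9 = (p - 1/3)*(p + 1/3)*(p + 1)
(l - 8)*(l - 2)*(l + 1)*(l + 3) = l^4 - 6*l^3 - 21*l^2 + 34*l + 48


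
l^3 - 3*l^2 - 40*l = l*(l - 8)*(l + 5)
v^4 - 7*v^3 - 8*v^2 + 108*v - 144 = (v - 6)*(v - 3)*(v - 2)*(v + 4)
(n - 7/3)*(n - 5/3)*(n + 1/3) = n^3 - 11*n^2/3 + 23*n/9 + 35/27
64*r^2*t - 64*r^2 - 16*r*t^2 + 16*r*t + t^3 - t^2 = (-8*r + t)^2*(t - 1)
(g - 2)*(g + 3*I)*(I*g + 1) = I*g^3 - 2*g^2 - 2*I*g^2 + 4*g + 3*I*g - 6*I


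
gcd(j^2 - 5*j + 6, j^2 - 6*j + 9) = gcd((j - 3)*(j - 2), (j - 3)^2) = j - 3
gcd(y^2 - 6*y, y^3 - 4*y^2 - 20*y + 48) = y - 6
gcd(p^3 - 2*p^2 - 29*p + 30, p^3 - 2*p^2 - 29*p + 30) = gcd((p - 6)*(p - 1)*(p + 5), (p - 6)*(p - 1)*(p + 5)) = p^3 - 2*p^2 - 29*p + 30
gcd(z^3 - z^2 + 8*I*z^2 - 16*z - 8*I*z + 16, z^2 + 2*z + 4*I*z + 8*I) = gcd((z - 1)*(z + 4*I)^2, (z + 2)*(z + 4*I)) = z + 4*I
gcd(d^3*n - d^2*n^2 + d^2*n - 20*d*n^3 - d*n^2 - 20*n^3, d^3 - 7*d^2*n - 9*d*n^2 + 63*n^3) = 1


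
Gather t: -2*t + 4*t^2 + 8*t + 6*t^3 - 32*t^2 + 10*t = 6*t^3 - 28*t^2 + 16*t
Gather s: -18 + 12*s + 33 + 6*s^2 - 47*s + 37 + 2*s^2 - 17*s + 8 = 8*s^2 - 52*s + 60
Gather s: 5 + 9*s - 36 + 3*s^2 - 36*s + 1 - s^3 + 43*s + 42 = -s^3 + 3*s^2 + 16*s + 12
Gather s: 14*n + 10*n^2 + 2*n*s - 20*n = 10*n^2 + 2*n*s - 6*n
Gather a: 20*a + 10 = 20*a + 10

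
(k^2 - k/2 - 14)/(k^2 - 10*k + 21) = (k^2 - k/2 - 14)/(k^2 - 10*k + 21)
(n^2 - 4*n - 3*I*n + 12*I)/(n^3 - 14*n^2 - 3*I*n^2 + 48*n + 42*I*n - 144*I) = (n - 4)/(n^2 - 14*n + 48)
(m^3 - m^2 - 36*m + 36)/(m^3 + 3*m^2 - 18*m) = (m^2 - 7*m + 6)/(m*(m - 3))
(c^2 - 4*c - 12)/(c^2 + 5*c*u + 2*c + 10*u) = (c - 6)/(c + 5*u)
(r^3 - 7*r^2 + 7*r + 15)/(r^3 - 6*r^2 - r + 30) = (r + 1)/(r + 2)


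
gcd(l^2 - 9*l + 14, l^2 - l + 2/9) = 1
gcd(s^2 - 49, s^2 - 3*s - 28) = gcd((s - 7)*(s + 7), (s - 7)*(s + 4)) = s - 7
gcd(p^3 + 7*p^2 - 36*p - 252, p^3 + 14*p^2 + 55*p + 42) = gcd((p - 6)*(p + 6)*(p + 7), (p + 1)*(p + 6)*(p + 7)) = p^2 + 13*p + 42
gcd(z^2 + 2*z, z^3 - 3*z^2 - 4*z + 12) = z + 2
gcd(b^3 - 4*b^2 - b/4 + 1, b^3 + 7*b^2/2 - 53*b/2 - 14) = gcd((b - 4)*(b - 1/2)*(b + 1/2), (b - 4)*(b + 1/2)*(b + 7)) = b^2 - 7*b/2 - 2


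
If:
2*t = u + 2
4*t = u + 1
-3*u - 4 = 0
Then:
No Solution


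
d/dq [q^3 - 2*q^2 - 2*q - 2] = 3*q^2 - 4*q - 2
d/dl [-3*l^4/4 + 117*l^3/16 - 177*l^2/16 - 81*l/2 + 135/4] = -3*l^3 + 351*l^2/16 - 177*l/8 - 81/2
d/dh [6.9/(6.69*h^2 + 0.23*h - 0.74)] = (-92.322*h - 1.587)/(6.69*h^2 + 0.23*h - 0.74)^2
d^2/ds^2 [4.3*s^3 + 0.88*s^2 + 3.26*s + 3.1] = 25.8*s + 1.76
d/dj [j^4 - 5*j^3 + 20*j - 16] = 4*j^3 - 15*j^2 + 20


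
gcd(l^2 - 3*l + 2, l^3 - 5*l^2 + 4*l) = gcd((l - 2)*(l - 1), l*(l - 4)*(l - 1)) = l - 1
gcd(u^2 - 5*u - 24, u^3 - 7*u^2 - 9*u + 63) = u + 3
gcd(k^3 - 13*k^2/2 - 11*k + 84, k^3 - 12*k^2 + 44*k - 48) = k^2 - 10*k + 24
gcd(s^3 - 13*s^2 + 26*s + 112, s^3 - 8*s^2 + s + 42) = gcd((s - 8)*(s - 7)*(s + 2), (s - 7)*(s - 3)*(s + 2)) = s^2 - 5*s - 14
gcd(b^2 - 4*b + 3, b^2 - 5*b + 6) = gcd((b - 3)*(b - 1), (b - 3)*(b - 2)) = b - 3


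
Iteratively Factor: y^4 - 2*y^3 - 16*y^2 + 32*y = (y + 4)*(y^3 - 6*y^2 + 8*y) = y*(y + 4)*(y^2 - 6*y + 8) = y*(y - 4)*(y + 4)*(y - 2)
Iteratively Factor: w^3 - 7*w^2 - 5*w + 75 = (w - 5)*(w^2 - 2*w - 15) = (w - 5)*(w + 3)*(w - 5)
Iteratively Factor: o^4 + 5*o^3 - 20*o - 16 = (o + 2)*(o^3 + 3*o^2 - 6*o - 8) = (o - 2)*(o + 2)*(o^2 + 5*o + 4) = (o - 2)*(o + 2)*(o + 4)*(o + 1)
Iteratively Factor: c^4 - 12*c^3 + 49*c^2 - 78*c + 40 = (c - 5)*(c^3 - 7*c^2 + 14*c - 8) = (c - 5)*(c - 2)*(c^2 - 5*c + 4) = (c - 5)*(c - 4)*(c - 2)*(c - 1)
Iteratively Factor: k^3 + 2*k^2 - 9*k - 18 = (k - 3)*(k^2 + 5*k + 6) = (k - 3)*(k + 3)*(k + 2)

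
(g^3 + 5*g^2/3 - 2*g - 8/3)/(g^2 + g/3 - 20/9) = 3*(g^2 + 3*g + 2)/(3*g + 5)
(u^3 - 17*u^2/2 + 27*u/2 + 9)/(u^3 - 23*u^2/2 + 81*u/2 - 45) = (2*u + 1)/(2*u - 5)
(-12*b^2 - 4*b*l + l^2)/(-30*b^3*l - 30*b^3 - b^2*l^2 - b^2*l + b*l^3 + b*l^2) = (2*b + l)/(b*(5*b*l + 5*b + l^2 + l))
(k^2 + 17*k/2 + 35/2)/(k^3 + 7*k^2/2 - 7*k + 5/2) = (2*k + 7)/(2*k^2 - 3*k + 1)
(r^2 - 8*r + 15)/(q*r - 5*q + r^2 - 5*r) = (r - 3)/(q + r)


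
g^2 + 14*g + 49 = (g + 7)^2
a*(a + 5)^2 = a^3 + 10*a^2 + 25*a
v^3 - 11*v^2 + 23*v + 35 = (v - 7)*(v - 5)*(v + 1)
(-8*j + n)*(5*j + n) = -40*j^2 - 3*j*n + n^2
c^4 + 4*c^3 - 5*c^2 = c^2*(c - 1)*(c + 5)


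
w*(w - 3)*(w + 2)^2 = w^4 + w^3 - 8*w^2 - 12*w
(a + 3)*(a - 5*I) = a^2 + 3*a - 5*I*a - 15*I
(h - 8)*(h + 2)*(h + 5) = h^3 - h^2 - 46*h - 80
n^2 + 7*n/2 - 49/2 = (n - 7/2)*(n + 7)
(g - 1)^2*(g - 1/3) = g^3 - 7*g^2/3 + 5*g/3 - 1/3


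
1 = 1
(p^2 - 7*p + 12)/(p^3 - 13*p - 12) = (p - 3)/(p^2 + 4*p + 3)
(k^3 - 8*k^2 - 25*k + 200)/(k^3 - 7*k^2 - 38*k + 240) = (k + 5)/(k + 6)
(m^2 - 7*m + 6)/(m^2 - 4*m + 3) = (m - 6)/(m - 3)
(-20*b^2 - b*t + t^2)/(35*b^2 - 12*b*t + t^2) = (4*b + t)/(-7*b + t)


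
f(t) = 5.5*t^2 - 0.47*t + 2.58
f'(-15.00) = -165.47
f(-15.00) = 1247.13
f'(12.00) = 131.53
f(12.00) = 788.94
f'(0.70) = 7.23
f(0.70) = 4.95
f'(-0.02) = -0.69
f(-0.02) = 2.59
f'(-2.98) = -33.25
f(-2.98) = 52.82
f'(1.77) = 19.00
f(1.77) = 18.98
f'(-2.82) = -31.49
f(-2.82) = 47.64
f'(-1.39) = -15.76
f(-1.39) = 13.86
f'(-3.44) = -38.31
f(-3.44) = 69.28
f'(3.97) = 43.20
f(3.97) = 87.40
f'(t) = 11.0*t - 0.47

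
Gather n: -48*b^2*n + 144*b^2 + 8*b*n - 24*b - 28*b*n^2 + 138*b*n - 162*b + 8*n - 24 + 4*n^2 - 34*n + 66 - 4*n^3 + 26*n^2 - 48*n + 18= 144*b^2 - 186*b - 4*n^3 + n^2*(30 - 28*b) + n*(-48*b^2 + 146*b - 74) + 60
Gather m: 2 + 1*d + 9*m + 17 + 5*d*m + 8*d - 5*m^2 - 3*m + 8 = 9*d - 5*m^2 + m*(5*d + 6) + 27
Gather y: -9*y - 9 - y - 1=-10*y - 10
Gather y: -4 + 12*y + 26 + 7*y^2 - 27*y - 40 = 7*y^2 - 15*y - 18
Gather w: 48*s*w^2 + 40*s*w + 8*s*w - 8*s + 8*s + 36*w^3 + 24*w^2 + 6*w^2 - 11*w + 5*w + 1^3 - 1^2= 36*w^3 + w^2*(48*s + 30) + w*(48*s - 6)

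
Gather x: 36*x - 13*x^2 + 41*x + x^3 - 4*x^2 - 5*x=x^3 - 17*x^2 + 72*x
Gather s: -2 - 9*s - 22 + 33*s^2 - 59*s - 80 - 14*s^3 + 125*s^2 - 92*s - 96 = -14*s^3 + 158*s^2 - 160*s - 200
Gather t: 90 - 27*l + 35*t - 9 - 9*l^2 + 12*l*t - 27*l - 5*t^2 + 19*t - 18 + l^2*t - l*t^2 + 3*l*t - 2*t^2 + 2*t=-9*l^2 - 54*l + t^2*(-l - 7) + t*(l^2 + 15*l + 56) + 63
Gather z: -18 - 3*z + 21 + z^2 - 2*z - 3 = z^2 - 5*z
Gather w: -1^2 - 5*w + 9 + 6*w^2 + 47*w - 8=6*w^2 + 42*w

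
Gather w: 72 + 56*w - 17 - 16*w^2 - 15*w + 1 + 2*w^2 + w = -14*w^2 + 42*w + 56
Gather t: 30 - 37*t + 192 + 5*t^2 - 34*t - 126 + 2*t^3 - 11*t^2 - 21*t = 2*t^3 - 6*t^2 - 92*t + 96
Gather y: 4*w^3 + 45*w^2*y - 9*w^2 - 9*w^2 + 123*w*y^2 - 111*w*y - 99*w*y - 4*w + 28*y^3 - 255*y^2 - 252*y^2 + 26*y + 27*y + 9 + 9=4*w^3 - 18*w^2 - 4*w + 28*y^3 + y^2*(123*w - 507) + y*(45*w^2 - 210*w + 53) + 18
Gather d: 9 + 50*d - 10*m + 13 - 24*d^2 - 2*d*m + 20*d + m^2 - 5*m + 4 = -24*d^2 + d*(70 - 2*m) + m^2 - 15*m + 26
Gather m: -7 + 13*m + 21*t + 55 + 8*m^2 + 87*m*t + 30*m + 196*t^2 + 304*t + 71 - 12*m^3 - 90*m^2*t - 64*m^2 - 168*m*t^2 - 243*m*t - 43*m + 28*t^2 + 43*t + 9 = -12*m^3 + m^2*(-90*t - 56) + m*(-168*t^2 - 156*t) + 224*t^2 + 368*t + 128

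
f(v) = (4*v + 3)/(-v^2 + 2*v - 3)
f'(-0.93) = -0.61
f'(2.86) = 1.07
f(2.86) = -2.64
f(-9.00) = 0.32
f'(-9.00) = 0.02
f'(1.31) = -0.75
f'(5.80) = 0.24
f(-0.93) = 0.13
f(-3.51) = 0.49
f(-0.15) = -0.72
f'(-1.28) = -0.37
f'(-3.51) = 0.02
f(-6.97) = 0.38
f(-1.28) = 0.29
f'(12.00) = 0.04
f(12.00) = -0.41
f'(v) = (2*v - 2)*(4*v + 3)/(-v^2 + 2*v - 3)^2 + 4/(-v^2 + 2*v - 3) = 2*(2*v^2 + 3*v - 9)/(v^4 - 4*v^3 + 10*v^2 - 12*v + 9)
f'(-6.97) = 0.03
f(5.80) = -1.05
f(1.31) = -3.93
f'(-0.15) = -1.70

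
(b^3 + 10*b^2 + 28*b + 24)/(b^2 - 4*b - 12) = (b^2 + 8*b + 12)/(b - 6)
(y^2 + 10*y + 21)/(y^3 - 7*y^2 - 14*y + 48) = (y + 7)/(y^2 - 10*y + 16)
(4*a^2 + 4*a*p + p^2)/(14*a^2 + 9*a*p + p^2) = (2*a + p)/(7*a + p)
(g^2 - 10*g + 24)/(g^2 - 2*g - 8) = (g - 6)/(g + 2)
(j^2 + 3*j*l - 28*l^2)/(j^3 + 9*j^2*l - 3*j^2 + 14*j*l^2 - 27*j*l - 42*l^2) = (j - 4*l)/(j^2 + 2*j*l - 3*j - 6*l)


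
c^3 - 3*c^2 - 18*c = c*(c - 6)*(c + 3)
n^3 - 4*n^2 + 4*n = n*(n - 2)^2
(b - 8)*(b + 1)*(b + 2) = b^3 - 5*b^2 - 22*b - 16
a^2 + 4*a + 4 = (a + 2)^2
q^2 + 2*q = q*(q + 2)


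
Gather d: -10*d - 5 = -10*d - 5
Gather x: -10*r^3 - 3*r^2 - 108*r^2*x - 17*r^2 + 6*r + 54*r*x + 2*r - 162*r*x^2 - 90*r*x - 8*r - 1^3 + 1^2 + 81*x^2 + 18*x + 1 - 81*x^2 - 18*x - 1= -10*r^3 - 20*r^2 - 162*r*x^2 + x*(-108*r^2 - 36*r)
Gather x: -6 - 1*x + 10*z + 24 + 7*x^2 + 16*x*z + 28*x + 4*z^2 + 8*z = 7*x^2 + x*(16*z + 27) + 4*z^2 + 18*z + 18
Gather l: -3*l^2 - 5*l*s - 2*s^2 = -3*l^2 - 5*l*s - 2*s^2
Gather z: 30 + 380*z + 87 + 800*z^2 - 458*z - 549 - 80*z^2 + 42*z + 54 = 720*z^2 - 36*z - 378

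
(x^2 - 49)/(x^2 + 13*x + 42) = (x - 7)/(x + 6)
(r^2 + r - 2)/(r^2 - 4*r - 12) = (r - 1)/(r - 6)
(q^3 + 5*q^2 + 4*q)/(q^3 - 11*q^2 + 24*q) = (q^2 + 5*q + 4)/(q^2 - 11*q + 24)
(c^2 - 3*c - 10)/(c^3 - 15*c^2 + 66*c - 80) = (c + 2)/(c^2 - 10*c + 16)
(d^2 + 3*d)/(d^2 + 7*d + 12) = d/(d + 4)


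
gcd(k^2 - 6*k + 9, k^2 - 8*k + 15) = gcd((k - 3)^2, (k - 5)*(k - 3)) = k - 3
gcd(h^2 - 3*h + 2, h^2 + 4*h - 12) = h - 2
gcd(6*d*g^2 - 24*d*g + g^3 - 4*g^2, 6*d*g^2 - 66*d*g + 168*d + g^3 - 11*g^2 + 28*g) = 6*d*g - 24*d + g^2 - 4*g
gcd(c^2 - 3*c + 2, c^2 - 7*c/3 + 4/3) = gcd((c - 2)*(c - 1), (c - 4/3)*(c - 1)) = c - 1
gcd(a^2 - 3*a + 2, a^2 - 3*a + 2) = a^2 - 3*a + 2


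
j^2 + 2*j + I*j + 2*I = (j + 2)*(j + I)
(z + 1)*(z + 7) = z^2 + 8*z + 7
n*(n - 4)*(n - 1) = n^3 - 5*n^2 + 4*n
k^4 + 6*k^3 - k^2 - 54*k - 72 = (k - 3)*(k + 2)*(k + 3)*(k + 4)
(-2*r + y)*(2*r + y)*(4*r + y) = -16*r^3 - 4*r^2*y + 4*r*y^2 + y^3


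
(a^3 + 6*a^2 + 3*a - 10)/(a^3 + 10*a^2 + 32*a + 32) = (a^2 + 4*a - 5)/(a^2 + 8*a + 16)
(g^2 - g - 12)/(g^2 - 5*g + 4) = (g + 3)/(g - 1)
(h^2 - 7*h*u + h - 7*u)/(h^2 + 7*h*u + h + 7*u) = (h - 7*u)/(h + 7*u)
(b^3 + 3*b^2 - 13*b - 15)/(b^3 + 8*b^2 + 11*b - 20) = (b^2 - 2*b - 3)/(b^2 + 3*b - 4)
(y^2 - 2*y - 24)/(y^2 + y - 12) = (y - 6)/(y - 3)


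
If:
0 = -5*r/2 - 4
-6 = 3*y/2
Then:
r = -8/5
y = -4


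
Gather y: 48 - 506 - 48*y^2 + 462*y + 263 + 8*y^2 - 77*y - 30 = -40*y^2 + 385*y - 225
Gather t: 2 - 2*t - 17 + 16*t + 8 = 14*t - 7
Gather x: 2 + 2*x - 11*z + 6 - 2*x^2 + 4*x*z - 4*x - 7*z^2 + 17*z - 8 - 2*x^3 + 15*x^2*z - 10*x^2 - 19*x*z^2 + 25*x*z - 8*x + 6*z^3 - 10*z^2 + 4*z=-2*x^3 + x^2*(15*z - 12) + x*(-19*z^2 + 29*z - 10) + 6*z^3 - 17*z^2 + 10*z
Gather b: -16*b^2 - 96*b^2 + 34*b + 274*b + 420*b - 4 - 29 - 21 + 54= -112*b^2 + 728*b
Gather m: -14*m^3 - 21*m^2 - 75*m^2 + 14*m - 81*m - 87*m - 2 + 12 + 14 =-14*m^3 - 96*m^2 - 154*m + 24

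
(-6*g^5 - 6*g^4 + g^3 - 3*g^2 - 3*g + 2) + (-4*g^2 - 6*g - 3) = -6*g^5 - 6*g^4 + g^3 - 7*g^2 - 9*g - 1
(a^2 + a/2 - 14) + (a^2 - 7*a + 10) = 2*a^2 - 13*a/2 - 4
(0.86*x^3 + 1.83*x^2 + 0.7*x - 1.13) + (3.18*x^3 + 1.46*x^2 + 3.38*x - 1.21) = 4.04*x^3 + 3.29*x^2 + 4.08*x - 2.34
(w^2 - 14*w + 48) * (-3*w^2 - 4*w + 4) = -3*w^4 + 38*w^3 - 84*w^2 - 248*w + 192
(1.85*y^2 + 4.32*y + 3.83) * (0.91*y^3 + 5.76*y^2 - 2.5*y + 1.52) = 1.6835*y^5 + 14.5872*y^4 + 23.7435*y^3 + 14.0728*y^2 - 3.0086*y + 5.8216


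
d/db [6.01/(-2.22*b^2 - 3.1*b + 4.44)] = (26.6844*b + 18.631)/(2.22*b^2 + 3.1*b - 4.44)^2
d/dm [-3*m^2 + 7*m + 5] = 7 - 6*m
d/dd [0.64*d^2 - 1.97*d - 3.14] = 1.28*d - 1.97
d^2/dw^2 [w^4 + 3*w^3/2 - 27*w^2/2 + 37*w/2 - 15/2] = 12*w^2 + 9*w - 27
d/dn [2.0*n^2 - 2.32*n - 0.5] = 4.0*n - 2.32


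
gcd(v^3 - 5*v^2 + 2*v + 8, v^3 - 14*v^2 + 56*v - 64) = v^2 - 6*v + 8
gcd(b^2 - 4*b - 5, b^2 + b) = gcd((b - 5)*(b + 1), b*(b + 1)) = b + 1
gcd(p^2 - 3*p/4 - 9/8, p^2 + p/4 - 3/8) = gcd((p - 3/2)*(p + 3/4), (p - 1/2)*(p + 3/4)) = p + 3/4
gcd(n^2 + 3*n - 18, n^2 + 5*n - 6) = n + 6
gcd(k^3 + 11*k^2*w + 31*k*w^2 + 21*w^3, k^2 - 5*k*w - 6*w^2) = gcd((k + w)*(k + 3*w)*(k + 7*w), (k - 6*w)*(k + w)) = k + w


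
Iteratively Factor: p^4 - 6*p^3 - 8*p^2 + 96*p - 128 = (p + 4)*(p^3 - 10*p^2 + 32*p - 32) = (p - 4)*(p + 4)*(p^2 - 6*p + 8) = (p - 4)^2*(p + 4)*(p - 2)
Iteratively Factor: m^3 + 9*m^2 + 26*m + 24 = (m + 4)*(m^2 + 5*m + 6) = (m + 3)*(m + 4)*(m + 2)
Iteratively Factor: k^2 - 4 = (k - 2)*(k + 2)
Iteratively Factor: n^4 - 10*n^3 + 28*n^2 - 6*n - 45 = (n - 3)*(n^3 - 7*n^2 + 7*n + 15) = (n - 3)*(n + 1)*(n^2 - 8*n + 15) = (n - 5)*(n - 3)*(n + 1)*(n - 3)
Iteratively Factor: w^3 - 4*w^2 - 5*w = (w - 5)*(w^2 + w) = w*(w - 5)*(w + 1)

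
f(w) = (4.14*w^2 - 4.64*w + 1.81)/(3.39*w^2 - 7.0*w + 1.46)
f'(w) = (7.0 - 6.78*w)*(4.14*w^2 - 4.64*w + 1.81)/(3.39*w^2 - 7.0*w + 1.46)^2 + (8.28*w - 4.64)/(3.39*w^2 - 7.0*w + 1.46) = (-13.2504*w^2 - 0.183*w + 5.8956)/(11.4921*w^4 - 47.46*w^3 + 58.8988*w^2 - 20.44*w + 2.1316)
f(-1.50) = 0.92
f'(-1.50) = -0.06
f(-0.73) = 0.88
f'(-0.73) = -0.01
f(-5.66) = 1.07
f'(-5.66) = -0.02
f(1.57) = -4.03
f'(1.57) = -19.63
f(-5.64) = 1.07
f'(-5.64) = -0.02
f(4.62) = 1.66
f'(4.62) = -0.16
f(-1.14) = 0.90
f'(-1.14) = -0.06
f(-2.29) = 0.97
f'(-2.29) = -0.05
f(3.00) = 2.29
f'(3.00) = -0.95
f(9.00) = 1.39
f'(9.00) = -0.02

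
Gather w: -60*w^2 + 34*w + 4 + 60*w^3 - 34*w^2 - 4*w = 60*w^3 - 94*w^2 + 30*w + 4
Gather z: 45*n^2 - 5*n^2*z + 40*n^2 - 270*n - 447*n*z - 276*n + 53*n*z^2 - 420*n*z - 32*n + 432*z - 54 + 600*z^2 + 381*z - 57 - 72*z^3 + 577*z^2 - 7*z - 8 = 85*n^2 - 578*n - 72*z^3 + z^2*(53*n + 1177) + z*(-5*n^2 - 867*n + 806) - 119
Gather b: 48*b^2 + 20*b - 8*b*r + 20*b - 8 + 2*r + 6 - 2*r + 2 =48*b^2 + b*(40 - 8*r)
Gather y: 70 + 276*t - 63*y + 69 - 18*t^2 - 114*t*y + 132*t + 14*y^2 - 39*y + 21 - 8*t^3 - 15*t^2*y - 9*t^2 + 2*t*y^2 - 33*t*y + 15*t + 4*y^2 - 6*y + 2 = -8*t^3 - 27*t^2 + 423*t + y^2*(2*t + 18) + y*(-15*t^2 - 147*t - 108) + 162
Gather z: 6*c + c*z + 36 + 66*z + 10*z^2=6*c + 10*z^2 + z*(c + 66) + 36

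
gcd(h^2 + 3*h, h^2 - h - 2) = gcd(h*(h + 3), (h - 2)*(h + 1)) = 1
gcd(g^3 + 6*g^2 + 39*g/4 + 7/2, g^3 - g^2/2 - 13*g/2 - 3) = g^2 + 5*g/2 + 1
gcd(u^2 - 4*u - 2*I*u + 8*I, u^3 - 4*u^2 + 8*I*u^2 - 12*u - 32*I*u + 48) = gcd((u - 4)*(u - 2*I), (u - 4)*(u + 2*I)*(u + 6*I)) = u - 4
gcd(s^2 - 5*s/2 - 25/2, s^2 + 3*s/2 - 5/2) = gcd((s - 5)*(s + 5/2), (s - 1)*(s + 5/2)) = s + 5/2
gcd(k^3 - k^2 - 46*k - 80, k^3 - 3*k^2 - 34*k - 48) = k^2 - 6*k - 16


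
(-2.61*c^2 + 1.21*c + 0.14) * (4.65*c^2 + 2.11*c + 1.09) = -12.1365*c^4 + 0.119400000000001*c^3 + 0.3592*c^2 + 1.6143*c + 0.1526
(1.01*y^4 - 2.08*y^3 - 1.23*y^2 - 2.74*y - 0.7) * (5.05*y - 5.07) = 5.1005*y^5 - 15.6247*y^4 + 4.3341*y^3 - 7.6009*y^2 + 10.3568*y + 3.549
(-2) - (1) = -3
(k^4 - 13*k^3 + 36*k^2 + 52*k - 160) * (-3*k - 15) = -3*k^5 + 24*k^4 + 87*k^3 - 696*k^2 - 300*k + 2400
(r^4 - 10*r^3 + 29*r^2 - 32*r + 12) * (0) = 0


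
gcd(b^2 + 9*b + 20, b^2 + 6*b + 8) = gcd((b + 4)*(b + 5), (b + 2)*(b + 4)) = b + 4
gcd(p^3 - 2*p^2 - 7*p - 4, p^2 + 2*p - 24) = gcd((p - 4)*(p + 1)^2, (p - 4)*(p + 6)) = p - 4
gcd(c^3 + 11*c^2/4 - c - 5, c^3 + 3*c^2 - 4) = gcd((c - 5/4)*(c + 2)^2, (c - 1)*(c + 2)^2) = c^2 + 4*c + 4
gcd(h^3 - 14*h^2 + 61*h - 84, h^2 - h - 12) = h - 4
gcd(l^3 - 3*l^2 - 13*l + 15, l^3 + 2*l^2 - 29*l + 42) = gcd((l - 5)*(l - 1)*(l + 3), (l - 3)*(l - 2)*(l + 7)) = 1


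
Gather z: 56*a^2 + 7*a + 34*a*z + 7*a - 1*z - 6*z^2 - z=56*a^2 + 14*a - 6*z^2 + z*(34*a - 2)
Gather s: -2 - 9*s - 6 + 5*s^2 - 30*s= 5*s^2 - 39*s - 8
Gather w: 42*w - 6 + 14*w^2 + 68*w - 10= 14*w^2 + 110*w - 16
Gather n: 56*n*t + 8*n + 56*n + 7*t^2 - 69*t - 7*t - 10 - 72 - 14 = n*(56*t + 64) + 7*t^2 - 76*t - 96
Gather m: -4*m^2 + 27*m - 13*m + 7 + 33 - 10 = -4*m^2 + 14*m + 30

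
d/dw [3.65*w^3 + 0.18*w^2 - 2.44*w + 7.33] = 10.95*w^2 + 0.36*w - 2.44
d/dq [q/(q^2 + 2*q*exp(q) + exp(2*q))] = (-2*q*exp(q) - q + exp(q))/(q^3 + 3*q^2*exp(q) + 3*q*exp(2*q) + exp(3*q))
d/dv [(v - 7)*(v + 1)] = 2*v - 6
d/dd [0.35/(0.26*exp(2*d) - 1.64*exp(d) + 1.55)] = (0.574 - 0.182*exp(d))*exp(d)/(0.26*exp(2*d) - 1.64*exp(d) + 1.55)^2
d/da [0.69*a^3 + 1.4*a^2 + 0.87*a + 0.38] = 2.07*a^2 + 2.8*a + 0.87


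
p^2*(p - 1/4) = p^3 - p^2/4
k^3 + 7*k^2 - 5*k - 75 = (k - 3)*(k + 5)^2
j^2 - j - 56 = (j - 8)*(j + 7)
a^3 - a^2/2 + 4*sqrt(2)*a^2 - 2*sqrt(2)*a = a*(a - 1/2)*(a + 4*sqrt(2))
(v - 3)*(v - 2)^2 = v^3 - 7*v^2 + 16*v - 12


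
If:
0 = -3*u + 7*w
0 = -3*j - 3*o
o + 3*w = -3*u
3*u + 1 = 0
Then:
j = -10/7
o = 10/7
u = -1/3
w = -1/7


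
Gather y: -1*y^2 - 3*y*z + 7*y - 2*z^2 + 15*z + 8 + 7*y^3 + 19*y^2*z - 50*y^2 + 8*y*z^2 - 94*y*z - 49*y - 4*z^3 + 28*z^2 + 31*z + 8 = 7*y^3 + y^2*(19*z - 51) + y*(8*z^2 - 97*z - 42) - 4*z^3 + 26*z^2 + 46*z + 16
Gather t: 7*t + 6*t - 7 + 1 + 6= 13*t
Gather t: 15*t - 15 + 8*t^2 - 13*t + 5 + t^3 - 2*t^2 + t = t^3 + 6*t^2 + 3*t - 10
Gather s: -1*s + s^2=s^2 - s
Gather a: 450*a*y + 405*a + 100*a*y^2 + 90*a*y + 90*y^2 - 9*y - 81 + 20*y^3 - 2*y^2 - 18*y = a*(100*y^2 + 540*y + 405) + 20*y^3 + 88*y^2 - 27*y - 81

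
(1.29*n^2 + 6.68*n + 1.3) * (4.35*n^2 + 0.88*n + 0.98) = 5.6115*n^4 + 30.1932*n^3 + 12.7976*n^2 + 7.6904*n + 1.274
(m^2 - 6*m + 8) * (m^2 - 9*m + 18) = m^4 - 15*m^3 + 80*m^2 - 180*m + 144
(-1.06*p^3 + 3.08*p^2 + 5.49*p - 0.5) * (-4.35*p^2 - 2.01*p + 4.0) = 4.611*p^5 - 11.2674*p^4 - 34.3123*p^3 + 3.4601*p^2 + 22.965*p - 2.0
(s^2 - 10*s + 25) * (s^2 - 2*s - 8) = s^4 - 12*s^3 + 37*s^2 + 30*s - 200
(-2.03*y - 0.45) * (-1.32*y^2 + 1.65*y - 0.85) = 2.6796*y^3 - 2.7555*y^2 + 0.983*y + 0.3825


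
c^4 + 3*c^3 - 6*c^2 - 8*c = c*(c - 2)*(c + 1)*(c + 4)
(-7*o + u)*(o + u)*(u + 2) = -7*o^2*u - 14*o^2 - 6*o*u^2 - 12*o*u + u^3 + 2*u^2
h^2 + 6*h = h*(h + 6)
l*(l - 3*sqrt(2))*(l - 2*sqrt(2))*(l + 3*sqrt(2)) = l^4 - 2*sqrt(2)*l^3 - 18*l^2 + 36*sqrt(2)*l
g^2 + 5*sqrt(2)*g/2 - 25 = (g - 5*sqrt(2)/2)*(g + 5*sqrt(2))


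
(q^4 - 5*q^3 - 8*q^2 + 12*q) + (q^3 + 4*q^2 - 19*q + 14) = q^4 - 4*q^3 - 4*q^2 - 7*q + 14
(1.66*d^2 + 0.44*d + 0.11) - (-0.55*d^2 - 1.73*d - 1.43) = 2.21*d^2 + 2.17*d + 1.54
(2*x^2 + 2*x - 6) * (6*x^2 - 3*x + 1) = 12*x^4 + 6*x^3 - 40*x^2 + 20*x - 6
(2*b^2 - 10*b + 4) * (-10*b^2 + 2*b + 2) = -20*b^4 + 104*b^3 - 56*b^2 - 12*b + 8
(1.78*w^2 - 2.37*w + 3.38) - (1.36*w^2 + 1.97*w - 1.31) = 0.42*w^2 - 4.34*w + 4.69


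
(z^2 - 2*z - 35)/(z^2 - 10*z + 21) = (z + 5)/(z - 3)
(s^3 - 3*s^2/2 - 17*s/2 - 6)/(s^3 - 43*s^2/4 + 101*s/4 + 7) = 2*(2*s^2 + 5*s + 3)/(4*s^2 - 27*s - 7)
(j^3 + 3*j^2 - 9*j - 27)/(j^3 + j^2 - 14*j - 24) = (j^2 - 9)/(j^2 - 2*j - 8)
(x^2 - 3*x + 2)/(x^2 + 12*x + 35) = (x^2 - 3*x + 2)/(x^2 + 12*x + 35)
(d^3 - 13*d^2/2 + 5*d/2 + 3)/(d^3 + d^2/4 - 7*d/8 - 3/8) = 4*(d - 6)/(4*d + 3)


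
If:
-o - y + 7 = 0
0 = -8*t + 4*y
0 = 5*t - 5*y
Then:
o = 7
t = 0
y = 0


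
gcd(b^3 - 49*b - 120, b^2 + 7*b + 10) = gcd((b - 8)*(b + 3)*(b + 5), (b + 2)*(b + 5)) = b + 5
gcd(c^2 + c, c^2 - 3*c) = c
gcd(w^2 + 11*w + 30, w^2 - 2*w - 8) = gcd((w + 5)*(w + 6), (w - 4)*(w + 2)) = 1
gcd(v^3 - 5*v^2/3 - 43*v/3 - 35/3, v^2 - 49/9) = v + 7/3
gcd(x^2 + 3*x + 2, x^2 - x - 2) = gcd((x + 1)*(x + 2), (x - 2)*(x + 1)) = x + 1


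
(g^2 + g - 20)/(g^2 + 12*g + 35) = (g - 4)/(g + 7)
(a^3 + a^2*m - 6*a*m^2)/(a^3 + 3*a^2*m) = (a - 2*m)/a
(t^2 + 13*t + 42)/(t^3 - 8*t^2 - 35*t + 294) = (t + 7)/(t^2 - 14*t + 49)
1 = 1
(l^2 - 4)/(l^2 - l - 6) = (l - 2)/(l - 3)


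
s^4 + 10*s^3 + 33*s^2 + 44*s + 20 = (s + 1)*(s + 2)^2*(s + 5)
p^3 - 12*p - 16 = (p - 4)*(p + 2)^2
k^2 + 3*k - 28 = (k - 4)*(k + 7)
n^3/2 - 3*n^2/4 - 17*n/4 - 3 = (n/2 + 1/2)*(n - 4)*(n + 3/2)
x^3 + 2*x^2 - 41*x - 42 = (x - 6)*(x + 1)*(x + 7)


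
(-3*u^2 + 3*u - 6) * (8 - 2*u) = 6*u^3 - 30*u^2 + 36*u - 48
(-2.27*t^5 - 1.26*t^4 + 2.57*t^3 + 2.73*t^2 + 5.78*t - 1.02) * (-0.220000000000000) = 0.4994*t^5 + 0.2772*t^4 - 0.5654*t^3 - 0.6006*t^2 - 1.2716*t + 0.2244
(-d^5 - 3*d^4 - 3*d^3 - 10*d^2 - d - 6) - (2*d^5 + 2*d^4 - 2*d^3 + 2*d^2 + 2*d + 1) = -3*d^5 - 5*d^4 - d^3 - 12*d^2 - 3*d - 7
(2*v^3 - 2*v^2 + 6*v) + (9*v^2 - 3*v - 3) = 2*v^3 + 7*v^2 + 3*v - 3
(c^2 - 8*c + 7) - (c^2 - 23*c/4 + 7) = -9*c/4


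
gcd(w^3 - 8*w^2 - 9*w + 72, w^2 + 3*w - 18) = w - 3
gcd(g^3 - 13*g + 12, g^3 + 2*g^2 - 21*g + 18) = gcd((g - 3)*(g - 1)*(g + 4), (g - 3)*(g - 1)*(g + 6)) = g^2 - 4*g + 3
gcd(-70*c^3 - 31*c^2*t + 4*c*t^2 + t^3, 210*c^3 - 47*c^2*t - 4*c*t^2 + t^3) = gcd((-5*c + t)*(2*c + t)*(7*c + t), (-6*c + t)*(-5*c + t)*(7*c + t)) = -35*c^2 + 2*c*t + t^2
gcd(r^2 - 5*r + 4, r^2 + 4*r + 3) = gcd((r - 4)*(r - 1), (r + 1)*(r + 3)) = 1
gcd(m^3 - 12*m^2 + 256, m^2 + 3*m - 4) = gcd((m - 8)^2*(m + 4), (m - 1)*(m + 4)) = m + 4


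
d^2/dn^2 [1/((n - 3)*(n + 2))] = 2*((n - 3)^2 + (n - 3)*(n + 2) + (n + 2)^2)/((n - 3)^3*(n + 2)^3)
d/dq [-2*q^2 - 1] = -4*q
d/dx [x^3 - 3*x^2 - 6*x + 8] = 3*x^2 - 6*x - 6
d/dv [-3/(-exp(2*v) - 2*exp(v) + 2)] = -6*(exp(v) + 1)*exp(v)/(exp(2*v) + 2*exp(v) - 2)^2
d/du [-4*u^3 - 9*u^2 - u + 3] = -12*u^2 - 18*u - 1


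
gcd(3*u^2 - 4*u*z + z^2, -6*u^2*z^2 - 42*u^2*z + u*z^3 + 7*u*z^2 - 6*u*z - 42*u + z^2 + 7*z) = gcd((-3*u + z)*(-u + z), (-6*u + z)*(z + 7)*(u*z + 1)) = 1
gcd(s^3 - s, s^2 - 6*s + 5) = s - 1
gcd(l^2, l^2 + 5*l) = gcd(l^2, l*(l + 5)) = l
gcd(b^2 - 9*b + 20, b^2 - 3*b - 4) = b - 4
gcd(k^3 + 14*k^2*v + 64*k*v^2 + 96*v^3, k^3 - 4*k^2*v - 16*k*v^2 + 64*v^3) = k + 4*v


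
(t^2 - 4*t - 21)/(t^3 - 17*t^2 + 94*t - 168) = (t + 3)/(t^2 - 10*t + 24)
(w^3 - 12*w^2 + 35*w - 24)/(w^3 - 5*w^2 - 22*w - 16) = (w^2 - 4*w + 3)/(w^2 + 3*w + 2)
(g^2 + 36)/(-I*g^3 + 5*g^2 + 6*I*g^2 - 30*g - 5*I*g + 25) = I*(g^2 + 36)/(g^3 + g^2*(-6 + 5*I) + 5*g*(1 - 6*I) + 25*I)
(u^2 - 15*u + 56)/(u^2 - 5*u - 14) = (u - 8)/(u + 2)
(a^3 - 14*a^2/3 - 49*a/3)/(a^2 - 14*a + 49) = a*(3*a + 7)/(3*(a - 7))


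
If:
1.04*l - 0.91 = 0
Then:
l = 0.88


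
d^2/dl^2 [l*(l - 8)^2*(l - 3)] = 12*l^2 - 114*l + 224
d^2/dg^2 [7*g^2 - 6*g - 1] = 14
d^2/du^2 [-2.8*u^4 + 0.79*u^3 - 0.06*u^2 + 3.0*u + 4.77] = -33.6*u^2 + 4.74*u - 0.12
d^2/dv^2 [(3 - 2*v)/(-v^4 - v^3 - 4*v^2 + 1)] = 2*(v^2*(2*v - 3)*(4*v^2 + 3*v + 8)^2 - (8*v^3 + 6*v^2 + 16*v + (2*v - 3)*(6*v^2 + 3*v + 4))*(v^4 + v^3 + 4*v^2 - 1))/(v^4 + v^3 + 4*v^2 - 1)^3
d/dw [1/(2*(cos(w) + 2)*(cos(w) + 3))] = (2*cos(w) + 5)*sin(w)/(2*(cos(w) + 2)^2*(cos(w) + 3)^2)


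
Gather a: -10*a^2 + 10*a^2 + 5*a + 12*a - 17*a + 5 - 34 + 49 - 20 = 0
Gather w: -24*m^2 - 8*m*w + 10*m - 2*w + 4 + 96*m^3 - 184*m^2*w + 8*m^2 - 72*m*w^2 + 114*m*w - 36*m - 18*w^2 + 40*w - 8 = 96*m^3 - 16*m^2 - 26*m + w^2*(-72*m - 18) + w*(-184*m^2 + 106*m + 38) - 4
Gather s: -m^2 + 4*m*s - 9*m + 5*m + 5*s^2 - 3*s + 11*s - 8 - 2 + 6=-m^2 - 4*m + 5*s^2 + s*(4*m + 8) - 4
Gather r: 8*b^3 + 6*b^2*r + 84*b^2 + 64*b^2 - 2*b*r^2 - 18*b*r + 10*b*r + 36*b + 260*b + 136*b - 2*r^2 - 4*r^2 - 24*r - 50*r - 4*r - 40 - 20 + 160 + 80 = 8*b^3 + 148*b^2 + 432*b + r^2*(-2*b - 6) + r*(6*b^2 - 8*b - 78) + 180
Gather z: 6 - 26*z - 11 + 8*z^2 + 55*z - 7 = 8*z^2 + 29*z - 12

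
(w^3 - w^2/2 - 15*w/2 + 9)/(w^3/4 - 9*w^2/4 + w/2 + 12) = 2*(2*w^3 - w^2 - 15*w + 18)/(w^3 - 9*w^2 + 2*w + 48)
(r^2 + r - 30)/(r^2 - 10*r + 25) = (r + 6)/(r - 5)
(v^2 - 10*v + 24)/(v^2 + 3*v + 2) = (v^2 - 10*v + 24)/(v^2 + 3*v + 2)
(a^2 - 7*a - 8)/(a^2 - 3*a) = (a^2 - 7*a - 8)/(a*(a - 3))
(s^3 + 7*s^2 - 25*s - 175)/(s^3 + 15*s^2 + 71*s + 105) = (s - 5)/(s + 3)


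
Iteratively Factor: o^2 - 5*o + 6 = (o - 3)*(o - 2)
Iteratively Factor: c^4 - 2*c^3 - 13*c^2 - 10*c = (c + 2)*(c^3 - 4*c^2 - 5*c) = (c + 1)*(c + 2)*(c^2 - 5*c) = c*(c + 1)*(c + 2)*(c - 5)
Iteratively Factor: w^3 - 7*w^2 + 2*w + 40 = (w - 5)*(w^2 - 2*w - 8) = (w - 5)*(w + 2)*(w - 4)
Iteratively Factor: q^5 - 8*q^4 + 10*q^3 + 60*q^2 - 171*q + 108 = (q - 1)*(q^4 - 7*q^3 + 3*q^2 + 63*q - 108) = (q - 4)*(q - 1)*(q^3 - 3*q^2 - 9*q + 27) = (q - 4)*(q - 3)*(q - 1)*(q^2 - 9) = (q - 4)*(q - 3)*(q - 1)*(q + 3)*(q - 3)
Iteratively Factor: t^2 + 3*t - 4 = (t + 4)*(t - 1)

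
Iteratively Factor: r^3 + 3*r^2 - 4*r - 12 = (r + 2)*(r^2 + r - 6) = (r - 2)*(r + 2)*(r + 3)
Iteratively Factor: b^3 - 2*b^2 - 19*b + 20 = (b - 1)*(b^2 - b - 20) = (b - 5)*(b - 1)*(b + 4)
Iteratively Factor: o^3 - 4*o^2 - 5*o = (o)*(o^2 - 4*o - 5) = o*(o + 1)*(o - 5)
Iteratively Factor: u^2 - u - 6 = (u + 2)*(u - 3)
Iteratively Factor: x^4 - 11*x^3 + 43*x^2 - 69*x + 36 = (x - 1)*(x^3 - 10*x^2 + 33*x - 36) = (x - 3)*(x - 1)*(x^2 - 7*x + 12) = (x - 4)*(x - 3)*(x - 1)*(x - 3)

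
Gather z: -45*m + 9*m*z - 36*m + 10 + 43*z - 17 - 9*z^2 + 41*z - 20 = -81*m - 9*z^2 + z*(9*m + 84) - 27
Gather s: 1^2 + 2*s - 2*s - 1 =0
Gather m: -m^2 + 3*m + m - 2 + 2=-m^2 + 4*m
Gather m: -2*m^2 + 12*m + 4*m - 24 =-2*m^2 + 16*m - 24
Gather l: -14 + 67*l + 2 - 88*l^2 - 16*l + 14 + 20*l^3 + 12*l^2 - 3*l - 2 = 20*l^3 - 76*l^2 + 48*l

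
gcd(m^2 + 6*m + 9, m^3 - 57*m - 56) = 1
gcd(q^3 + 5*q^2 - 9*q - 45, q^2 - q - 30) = q + 5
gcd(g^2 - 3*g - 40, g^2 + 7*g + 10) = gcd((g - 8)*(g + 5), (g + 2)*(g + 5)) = g + 5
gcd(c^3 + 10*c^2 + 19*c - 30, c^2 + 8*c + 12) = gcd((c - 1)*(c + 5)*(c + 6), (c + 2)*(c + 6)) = c + 6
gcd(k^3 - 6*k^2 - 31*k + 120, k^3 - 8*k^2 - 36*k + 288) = k - 8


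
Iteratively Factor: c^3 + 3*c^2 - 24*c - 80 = (c + 4)*(c^2 - c - 20) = (c - 5)*(c + 4)*(c + 4)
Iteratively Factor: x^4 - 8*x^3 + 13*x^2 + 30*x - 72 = (x + 2)*(x^3 - 10*x^2 + 33*x - 36) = (x - 3)*(x + 2)*(x^2 - 7*x + 12) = (x - 3)^2*(x + 2)*(x - 4)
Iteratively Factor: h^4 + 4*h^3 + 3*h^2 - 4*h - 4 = (h - 1)*(h^3 + 5*h^2 + 8*h + 4) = (h - 1)*(h + 1)*(h^2 + 4*h + 4) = (h - 1)*(h + 1)*(h + 2)*(h + 2)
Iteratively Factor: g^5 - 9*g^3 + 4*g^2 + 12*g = (g + 1)*(g^4 - g^3 - 8*g^2 + 12*g) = (g - 2)*(g + 1)*(g^3 + g^2 - 6*g) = g*(g - 2)*(g + 1)*(g^2 + g - 6) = g*(g - 2)^2*(g + 1)*(g + 3)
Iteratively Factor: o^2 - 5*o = (o)*(o - 5)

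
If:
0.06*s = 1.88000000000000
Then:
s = 31.33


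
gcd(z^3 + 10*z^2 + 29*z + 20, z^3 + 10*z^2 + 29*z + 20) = z^3 + 10*z^2 + 29*z + 20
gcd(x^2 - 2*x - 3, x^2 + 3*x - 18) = x - 3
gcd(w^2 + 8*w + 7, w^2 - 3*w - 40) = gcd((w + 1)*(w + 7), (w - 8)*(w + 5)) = 1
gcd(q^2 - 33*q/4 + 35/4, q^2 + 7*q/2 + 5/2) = 1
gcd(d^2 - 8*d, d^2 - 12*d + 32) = d - 8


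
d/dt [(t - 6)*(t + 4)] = 2*t - 2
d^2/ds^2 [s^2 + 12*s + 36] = 2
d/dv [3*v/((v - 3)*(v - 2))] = 3*(6 - v^2)/(v^4 - 10*v^3 + 37*v^2 - 60*v + 36)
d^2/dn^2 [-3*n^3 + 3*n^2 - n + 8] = 6 - 18*n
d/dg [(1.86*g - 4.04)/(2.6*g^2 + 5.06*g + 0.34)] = (-4.836*g^2 + 21.008*g + 21.0748)/(6.76*g^4 + 26.312*g^3 + 27.3716*g^2 + 3.4408*g + 0.1156)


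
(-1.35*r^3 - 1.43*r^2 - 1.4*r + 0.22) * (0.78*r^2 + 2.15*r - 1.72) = -1.053*r^5 - 4.0179*r^4 - 1.8445*r^3 - 0.3788*r^2 + 2.881*r - 0.3784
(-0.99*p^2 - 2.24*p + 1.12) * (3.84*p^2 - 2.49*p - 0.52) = -3.8016*p^4 - 6.1365*p^3 + 10.3932*p^2 - 1.624*p - 0.5824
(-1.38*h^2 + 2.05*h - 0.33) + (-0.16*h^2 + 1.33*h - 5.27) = -1.54*h^2 + 3.38*h - 5.6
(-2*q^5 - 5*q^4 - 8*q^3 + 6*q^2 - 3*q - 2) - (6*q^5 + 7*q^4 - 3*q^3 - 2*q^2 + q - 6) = -8*q^5 - 12*q^4 - 5*q^3 + 8*q^2 - 4*q + 4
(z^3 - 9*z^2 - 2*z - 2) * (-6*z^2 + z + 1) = -6*z^5 + 55*z^4 + 4*z^3 + z^2 - 4*z - 2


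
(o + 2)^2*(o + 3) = o^3 + 7*o^2 + 16*o + 12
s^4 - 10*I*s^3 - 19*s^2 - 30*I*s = s*(s - 6*I)*(s - 5*I)*(s + I)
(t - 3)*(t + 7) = t^2 + 4*t - 21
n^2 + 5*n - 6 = (n - 1)*(n + 6)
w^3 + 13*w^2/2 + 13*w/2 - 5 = (w - 1/2)*(w + 2)*(w + 5)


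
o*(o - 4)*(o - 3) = o^3 - 7*o^2 + 12*o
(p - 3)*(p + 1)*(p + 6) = p^3 + 4*p^2 - 15*p - 18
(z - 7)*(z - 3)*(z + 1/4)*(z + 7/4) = z^4 - 8*z^3 + 23*z^2/16 + 301*z/8 + 147/16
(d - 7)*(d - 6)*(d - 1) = d^3 - 14*d^2 + 55*d - 42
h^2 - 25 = (h - 5)*(h + 5)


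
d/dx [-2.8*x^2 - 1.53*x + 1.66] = -5.6*x - 1.53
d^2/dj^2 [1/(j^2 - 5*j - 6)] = 2*(j^2 - 5*j - (2*j - 5)^2 - 6)/(-j^2 + 5*j + 6)^3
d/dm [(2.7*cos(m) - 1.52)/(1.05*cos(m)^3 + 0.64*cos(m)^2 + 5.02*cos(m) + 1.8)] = (5.67*cos(m)^3 - 3.06*cos(m)^2 - 1.9456*cos(m) - 12.4904)*sin(m)/(1.1025*cos(m)^6 + 1.344*cos(m)^5 + 10.9516*cos(m)^4 + 10.2056*cos(m)^3 + 27.5044*cos(m)^2 + 18.072*cos(m) + 3.24)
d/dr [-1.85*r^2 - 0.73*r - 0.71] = -3.7*r - 0.73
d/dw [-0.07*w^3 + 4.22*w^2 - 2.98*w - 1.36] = -0.21*w^2 + 8.44*w - 2.98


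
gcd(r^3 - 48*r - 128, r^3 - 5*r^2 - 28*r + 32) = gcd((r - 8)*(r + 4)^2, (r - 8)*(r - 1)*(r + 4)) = r^2 - 4*r - 32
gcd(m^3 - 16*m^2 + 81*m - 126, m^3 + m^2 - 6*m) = 1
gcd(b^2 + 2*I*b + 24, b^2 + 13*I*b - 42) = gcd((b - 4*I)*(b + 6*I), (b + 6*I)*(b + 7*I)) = b + 6*I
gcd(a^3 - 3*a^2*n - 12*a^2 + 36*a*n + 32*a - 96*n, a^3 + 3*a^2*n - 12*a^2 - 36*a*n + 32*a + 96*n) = a^2 - 12*a + 32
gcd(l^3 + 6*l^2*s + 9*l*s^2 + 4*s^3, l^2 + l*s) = l + s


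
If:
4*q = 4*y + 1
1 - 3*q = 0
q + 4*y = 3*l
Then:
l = 2/9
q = 1/3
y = 1/12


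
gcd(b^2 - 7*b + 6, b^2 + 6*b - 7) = b - 1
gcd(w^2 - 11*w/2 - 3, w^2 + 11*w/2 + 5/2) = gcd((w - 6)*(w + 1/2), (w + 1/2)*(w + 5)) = w + 1/2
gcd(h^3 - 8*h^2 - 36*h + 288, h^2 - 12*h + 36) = h - 6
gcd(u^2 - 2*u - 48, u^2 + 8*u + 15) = 1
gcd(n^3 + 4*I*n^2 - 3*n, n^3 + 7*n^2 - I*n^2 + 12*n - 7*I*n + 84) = n + 3*I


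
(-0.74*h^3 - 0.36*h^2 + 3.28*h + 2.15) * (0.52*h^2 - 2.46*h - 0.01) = -0.3848*h^5 + 1.6332*h^4 + 2.5986*h^3 - 6.9472*h^2 - 5.3218*h - 0.0215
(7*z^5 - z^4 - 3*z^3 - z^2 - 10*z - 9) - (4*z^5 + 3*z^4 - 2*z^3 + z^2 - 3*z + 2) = 3*z^5 - 4*z^4 - z^3 - 2*z^2 - 7*z - 11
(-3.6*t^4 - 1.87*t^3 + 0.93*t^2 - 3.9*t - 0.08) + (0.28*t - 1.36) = -3.6*t^4 - 1.87*t^3 + 0.93*t^2 - 3.62*t - 1.44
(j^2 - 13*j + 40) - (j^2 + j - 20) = 60 - 14*j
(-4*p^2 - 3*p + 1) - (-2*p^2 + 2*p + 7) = -2*p^2 - 5*p - 6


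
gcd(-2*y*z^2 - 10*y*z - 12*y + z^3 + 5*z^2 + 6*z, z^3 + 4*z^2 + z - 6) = z^2 + 5*z + 6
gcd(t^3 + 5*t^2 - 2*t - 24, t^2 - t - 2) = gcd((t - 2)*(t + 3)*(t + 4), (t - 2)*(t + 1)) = t - 2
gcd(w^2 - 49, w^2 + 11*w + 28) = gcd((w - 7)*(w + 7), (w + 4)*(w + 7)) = w + 7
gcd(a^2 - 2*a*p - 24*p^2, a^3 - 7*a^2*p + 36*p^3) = -a + 6*p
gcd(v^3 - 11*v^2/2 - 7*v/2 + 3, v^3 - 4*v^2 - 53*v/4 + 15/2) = v^2 - 13*v/2 + 3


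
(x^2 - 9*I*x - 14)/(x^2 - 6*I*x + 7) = (x - 2*I)/(x + I)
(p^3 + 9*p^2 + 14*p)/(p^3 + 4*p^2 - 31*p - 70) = p/(p - 5)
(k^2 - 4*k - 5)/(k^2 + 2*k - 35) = (k + 1)/(k + 7)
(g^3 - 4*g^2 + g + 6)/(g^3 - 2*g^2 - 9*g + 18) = (g + 1)/(g + 3)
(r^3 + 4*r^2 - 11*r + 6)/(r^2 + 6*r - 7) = (r^2 + 5*r - 6)/(r + 7)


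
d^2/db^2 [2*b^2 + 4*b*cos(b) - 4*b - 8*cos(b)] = -4*b*cos(b) + 8*sqrt(2)*cos(b + pi/4) + 4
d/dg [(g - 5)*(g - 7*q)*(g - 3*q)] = 3*g^2 - 20*g*q - 10*g + 21*q^2 + 50*q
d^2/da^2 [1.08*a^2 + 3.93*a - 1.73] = 2.16000000000000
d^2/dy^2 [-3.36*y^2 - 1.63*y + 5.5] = -6.72000000000000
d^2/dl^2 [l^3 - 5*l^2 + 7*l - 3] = 6*l - 10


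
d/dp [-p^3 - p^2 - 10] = p*(-3*p - 2)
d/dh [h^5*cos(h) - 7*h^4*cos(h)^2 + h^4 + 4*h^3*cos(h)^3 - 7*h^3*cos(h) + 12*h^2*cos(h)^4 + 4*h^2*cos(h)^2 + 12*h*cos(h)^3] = -h^5*sin(h) + 7*h^4*sin(2*h) + 5*h^4*cos(h) + 4*h^3*sin(h) - 3*h^3*sin(3*h) - 14*h^3*cos(2*h) - 10*h^3 - 16*h^2*sin(2*h) - 6*h^2*sin(4*h) - 12*h^2*cos(h) + 3*h^2*cos(3*h) - 9*h*sin(h) - 9*h*sin(3*h) + 6*h*cos(2*h)^2 + 16*h*cos(2*h) + 10*h + 9*cos(h) + 3*cos(3*h)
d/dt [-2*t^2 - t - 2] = -4*t - 1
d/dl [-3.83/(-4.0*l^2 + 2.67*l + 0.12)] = (10.2261 - 30.64*l)/(-4.0*l^2 + 2.67*l + 0.12)^2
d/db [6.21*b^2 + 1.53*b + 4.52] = 12.42*b + 1.53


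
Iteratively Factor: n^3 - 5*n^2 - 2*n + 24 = (n + 2)*(n^2 - 7*n + 12) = (n - 3)*(n + 2)*(n - 4)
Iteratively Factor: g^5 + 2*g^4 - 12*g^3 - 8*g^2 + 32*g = (g - 2)*(g^4 + 4*g^3 - 4*g^2 - 16*g) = g*(g - 2)*(g^3 + 4*g^2 - 4*g - 16) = g*(g - 2)*(g + 2)*(g^2 + 2*g - 8) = g*(g - 2)*(g + 2)*(g + 4)*(g - 2)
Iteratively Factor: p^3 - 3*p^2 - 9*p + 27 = (p + 3)*(p^2 - 6*p + 9) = (p - 3)*(p + 3)*(p - 3)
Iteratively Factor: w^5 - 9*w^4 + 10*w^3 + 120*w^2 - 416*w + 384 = (w - 4)*(w^4 - 5*w^3 - 10*w^2 + 80*w - 96) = (w - 4)*(w - 2)*(w^3 - 3*w^2 - 16*w + 48) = (w - 4)^2*(w - 2)*(w^2 + w - 12) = (w - 4)^2*(w - 2)*(w + 4)*(w - 3)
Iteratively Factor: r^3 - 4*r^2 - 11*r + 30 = (r - 5)*(r^2 + r - 6) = (r - 5)*(r + 3)*(r - 2)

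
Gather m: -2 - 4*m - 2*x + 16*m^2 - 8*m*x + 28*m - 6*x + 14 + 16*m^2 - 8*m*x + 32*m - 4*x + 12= 32*m^2 + m*(56 - 16*x) - 12*x + 24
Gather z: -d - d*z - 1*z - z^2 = -d - z^2 + z*(-d - 1)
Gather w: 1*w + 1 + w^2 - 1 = w^2 + w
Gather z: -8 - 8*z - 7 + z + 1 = -7*z - 14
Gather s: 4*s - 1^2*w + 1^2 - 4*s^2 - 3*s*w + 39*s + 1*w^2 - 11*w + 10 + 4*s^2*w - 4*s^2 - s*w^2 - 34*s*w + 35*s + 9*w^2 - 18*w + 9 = s^2*(4*w - 8) + s*(-w^2 - 37*w + 78) + 10*w^2 - 30*w + 20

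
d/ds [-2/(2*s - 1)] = 4/(2*s - 1)^2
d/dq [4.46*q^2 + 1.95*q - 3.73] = 8.92*q + 1.95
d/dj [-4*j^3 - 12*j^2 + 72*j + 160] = -12*j^2 - 24*j + 72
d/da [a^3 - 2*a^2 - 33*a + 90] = 3*a^2 - 4*a - 33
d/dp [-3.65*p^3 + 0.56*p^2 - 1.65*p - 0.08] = -10.95*p^2 + 1.12*p - 1.65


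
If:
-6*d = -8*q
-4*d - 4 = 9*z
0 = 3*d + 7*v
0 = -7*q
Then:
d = 0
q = 0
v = 0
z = -4/9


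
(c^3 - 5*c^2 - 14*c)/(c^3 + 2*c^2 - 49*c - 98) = c/(c + 7)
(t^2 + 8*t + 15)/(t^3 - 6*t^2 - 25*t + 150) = (t + 3)/(t^2 - 11*t + 30)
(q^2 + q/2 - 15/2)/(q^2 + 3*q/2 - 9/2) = (2*q - 5)/(2*q - 3)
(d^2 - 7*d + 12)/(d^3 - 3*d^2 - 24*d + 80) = (d - 3)/(d^2 + d - 20)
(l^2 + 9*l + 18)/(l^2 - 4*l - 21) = (l + 6)/(l - 7)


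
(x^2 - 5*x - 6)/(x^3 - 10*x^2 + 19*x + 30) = 1/(x - 5)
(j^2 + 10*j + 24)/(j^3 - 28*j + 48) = (j + 4)/(j^2 - 6*j + 8)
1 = 1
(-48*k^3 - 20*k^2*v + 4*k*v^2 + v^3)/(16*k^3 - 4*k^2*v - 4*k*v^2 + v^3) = (6*k + v)/(-2*k + v)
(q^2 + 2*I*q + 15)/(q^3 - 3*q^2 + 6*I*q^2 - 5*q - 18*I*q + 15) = (q - 3*I)/(q^2 + q*(-3 + I) - 3*I)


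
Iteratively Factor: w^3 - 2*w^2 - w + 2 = (w - 1)*(w^2 - w - 2) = (w - 1)*(w + 1)*(w - 2)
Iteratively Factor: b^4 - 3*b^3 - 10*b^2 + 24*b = (b)*(b^3 - 3*b^2 - 10*b + 24) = b*(b + 3)*(b^2 - 6*b + 8) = b*(b - 2)*(b + 3)*(b - 4)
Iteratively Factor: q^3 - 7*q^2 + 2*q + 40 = (q - 4)*(q^2 - 3*q - 10) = (q - 4)*(q + 2)*(q - 5)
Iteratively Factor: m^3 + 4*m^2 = (m + 4)*(m^2) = m*(m + 4)*(m)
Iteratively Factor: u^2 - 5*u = (u)*(u - 5)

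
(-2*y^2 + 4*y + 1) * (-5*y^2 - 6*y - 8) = 10*y^4 - 8*y^3 - 13*y^2 - 38*y - 8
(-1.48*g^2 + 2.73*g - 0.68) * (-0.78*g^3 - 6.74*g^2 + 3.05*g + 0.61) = 1.1544*g^5 + 7.8458*g^4 - 22.3838*g^3 + 12.0069*g^2 - 0.4087*g - 0.4148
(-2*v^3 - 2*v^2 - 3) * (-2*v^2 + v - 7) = 4*v^5 + 2*v^4 + 12*v^3 + 20*v^2 - 3*v + 21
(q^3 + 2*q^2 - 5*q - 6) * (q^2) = q^5 + 2*q^4 - 5*q^3 - 6*q^2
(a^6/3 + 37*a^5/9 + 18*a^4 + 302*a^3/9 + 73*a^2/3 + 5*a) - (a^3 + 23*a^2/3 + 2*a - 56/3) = a^6/3 + 37*a^5/9 + 18*a^4 + 293*a^3/9 + 50*a^2/3 + 3*a + 56/3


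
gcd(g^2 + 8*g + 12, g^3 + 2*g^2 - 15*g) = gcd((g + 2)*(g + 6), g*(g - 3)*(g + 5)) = 1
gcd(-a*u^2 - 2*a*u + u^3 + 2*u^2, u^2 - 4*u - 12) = u + 2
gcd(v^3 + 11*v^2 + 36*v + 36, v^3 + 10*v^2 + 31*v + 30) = v^2 + 5*v + 6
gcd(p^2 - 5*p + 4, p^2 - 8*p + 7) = p - 1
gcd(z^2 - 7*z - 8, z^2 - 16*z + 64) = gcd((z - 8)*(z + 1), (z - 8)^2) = z - 8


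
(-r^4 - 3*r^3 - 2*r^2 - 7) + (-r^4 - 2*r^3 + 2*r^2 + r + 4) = -2*r^4 - 5*r^3 + r - 3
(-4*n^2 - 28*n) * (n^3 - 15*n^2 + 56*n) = -4*n^5 + 32*n^4 + 196*n^3 - 1568*n^2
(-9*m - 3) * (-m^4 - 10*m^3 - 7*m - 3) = 9*m^5 + 93*m^4 + 30*m^3 + 63*m^2 + 48*m + 9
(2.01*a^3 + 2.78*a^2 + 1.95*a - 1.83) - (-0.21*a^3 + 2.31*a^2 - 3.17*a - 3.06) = 2.22*a^3 + 0.47*a^2 + 5.12*a + 1.23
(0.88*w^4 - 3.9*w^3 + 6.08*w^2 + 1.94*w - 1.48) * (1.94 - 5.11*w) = -4.4968*w^5 + 21.6362*w^4 - 38.6348*w^3 + 1.8818*w^2 + 11.3264*w - 2.8712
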